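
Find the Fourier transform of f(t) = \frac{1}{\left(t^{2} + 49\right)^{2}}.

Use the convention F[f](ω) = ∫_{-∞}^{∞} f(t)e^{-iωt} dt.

F(ω) = \frac{\pi \left(7 \left|{\omega}\right| + 1\right) e^{- 7 \left|{\omega}\right|}}{686}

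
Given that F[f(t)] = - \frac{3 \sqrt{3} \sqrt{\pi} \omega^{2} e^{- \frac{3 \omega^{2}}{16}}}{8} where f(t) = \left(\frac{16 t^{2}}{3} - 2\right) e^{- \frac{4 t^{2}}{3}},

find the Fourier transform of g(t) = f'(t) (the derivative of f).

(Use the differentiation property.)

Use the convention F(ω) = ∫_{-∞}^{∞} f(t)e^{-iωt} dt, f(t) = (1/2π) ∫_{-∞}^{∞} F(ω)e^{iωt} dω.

F[g](ω) = - \frac{3 \sqrt{3} i \sqrt{\pi} \omega^{3} e^{- \frac{3 \omega^{2}}{16}}}{8}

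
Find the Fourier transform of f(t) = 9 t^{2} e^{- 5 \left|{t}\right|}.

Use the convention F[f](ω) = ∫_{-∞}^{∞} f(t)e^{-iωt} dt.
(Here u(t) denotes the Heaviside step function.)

F(ω) = \frac{180 \left(25 - 3 \omega^{2}\right)}{\left(\omega^{2} + 25\right)^{3}}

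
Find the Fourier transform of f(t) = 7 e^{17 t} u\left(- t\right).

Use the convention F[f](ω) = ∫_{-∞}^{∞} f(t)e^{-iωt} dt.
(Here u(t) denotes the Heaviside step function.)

F(ω) = - \frac{7}{i \omega - 17}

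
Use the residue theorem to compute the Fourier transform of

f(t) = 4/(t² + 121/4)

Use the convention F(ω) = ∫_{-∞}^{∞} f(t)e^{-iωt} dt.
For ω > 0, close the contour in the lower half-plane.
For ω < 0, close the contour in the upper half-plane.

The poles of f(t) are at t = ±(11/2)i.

Let g(z) = f(z)e^{-iωz}; for large |z| the factor e^{-iωz} decays in the lower half-plane when ω > 0 and in the upper half-plane when ω < 0.

Case ω > 0 (lower half-plane, clockwise contour ⇒ F(ω) = -2πi·ΣRes):
  Res_{z = - \frac{11 i}{2}} g(z) = \frac{4 i e^{- \frac{11 \omega}{2}}}{11}
  F(ω) = -2πi·ΣRes = \frac{8 \pi e^{- \frac{11 \omega}{2}}}{11}

Case ω < 0 (upper half-plane, counterclockwise contour ⇒ F(ω) = +2πi·ΣRes):
  Res_{z = \frac{11 i}{2}} g(z) = - \frac{4 i e^{\frac{11 \omega}{2}}}{11}
  F(ω) = 2πi·ΣRes = \frac{8 \pi e^{\frac{11 \omega}{2}}}{11}

Both cases combine into a single formula in |ω|:

F(ω) = \frac{8 \pi e^{- \frac{11 \left|{\omega}\right|}{2}}}{11}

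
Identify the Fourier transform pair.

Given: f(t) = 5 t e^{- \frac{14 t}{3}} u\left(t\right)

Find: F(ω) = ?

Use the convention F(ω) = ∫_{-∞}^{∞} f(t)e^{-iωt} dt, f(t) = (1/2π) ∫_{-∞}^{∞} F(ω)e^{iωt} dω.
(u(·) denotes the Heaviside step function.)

F(ω) = \frac{45}{\left(3 i \omega + 14\right)^{2}}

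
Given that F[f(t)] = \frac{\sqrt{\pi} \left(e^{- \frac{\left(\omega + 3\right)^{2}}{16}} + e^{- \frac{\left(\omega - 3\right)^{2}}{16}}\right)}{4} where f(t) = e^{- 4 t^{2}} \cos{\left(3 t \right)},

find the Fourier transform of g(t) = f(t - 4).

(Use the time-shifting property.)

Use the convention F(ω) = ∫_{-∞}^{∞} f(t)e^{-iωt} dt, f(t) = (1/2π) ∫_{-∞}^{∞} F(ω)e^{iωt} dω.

F[g](ω) = \frac{\sqrt{\pi} \left(e^{\frac{3 \omega}{4}} + 1\right) e^{- \frac{\omega^{2}}{16} - \frac{3 \omega}{8} - 4 i \omega - \frac{9}{16}}}{4}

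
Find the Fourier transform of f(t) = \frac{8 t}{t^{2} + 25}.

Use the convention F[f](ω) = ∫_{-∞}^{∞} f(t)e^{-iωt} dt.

F(ω) = - 8 i \pi e^{- 5 \left|{\omega}\right|} \operatorname{sign}{\left(\omega \right)}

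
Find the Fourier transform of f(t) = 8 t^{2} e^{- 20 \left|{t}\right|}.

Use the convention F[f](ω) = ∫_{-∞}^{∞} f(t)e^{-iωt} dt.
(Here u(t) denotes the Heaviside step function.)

F(ω) = \frac{640 \left(400 - 3 \omega^{2}\right)}{\left(\omega^{2} + 400\right)^{3}}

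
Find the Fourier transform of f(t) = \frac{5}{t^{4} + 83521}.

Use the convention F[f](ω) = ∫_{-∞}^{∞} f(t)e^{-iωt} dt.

F(ω) = \frac{5 \pi e^{- \frac{17 \sqrt{2} \left|{\omega}\right|}{2}} \sin{\left(\frac{17 \sqrt{2} \left|{\omega}\right|}{2} + \frac{\pi}{4} \right)}}{4913}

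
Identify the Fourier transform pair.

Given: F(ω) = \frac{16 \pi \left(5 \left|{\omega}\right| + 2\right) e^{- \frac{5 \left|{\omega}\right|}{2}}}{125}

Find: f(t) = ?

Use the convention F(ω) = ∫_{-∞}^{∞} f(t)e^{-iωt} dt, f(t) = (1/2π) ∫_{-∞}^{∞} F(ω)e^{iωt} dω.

f(t) = \frac{8}{\left(t^{2} + \frac{25}{4}\right)^{2}}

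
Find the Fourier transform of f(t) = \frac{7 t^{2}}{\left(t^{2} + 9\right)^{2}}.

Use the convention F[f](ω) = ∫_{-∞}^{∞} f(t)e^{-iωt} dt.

F(ω) = \frac{7 \pi \left(1 - 3 \left|{\omega}\right|\right) e^{- 3 \left|{\omega}\right|}}{6}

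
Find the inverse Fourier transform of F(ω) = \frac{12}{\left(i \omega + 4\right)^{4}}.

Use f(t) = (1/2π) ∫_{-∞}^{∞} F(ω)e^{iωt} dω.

f(t) = 2 t^{3} e^{- 4 t} u\left(t\right)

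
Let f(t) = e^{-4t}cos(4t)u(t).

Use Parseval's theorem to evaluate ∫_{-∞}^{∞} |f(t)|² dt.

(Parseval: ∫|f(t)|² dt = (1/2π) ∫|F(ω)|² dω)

∫|f(t)|² dt = \frac{3}{32}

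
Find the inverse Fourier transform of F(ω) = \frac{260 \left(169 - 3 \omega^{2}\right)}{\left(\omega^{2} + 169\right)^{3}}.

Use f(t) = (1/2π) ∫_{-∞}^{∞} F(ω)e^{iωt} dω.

f(t) = 5 t^{2} e^{- 13 \left|{t}\right|}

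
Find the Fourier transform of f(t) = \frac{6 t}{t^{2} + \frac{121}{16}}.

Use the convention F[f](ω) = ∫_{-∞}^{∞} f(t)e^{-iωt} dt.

F(ω) = - 6 i \pi e^{- \frac{11 \left|{\omega}\right|}{4}} \operatorname{sign}{\left(\omega \right)}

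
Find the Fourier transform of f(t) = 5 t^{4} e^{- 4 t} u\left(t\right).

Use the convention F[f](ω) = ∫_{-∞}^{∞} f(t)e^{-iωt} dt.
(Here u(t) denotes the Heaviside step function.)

F(ω) = \frac{120}{\left(i \omega + 4\right)^{5}}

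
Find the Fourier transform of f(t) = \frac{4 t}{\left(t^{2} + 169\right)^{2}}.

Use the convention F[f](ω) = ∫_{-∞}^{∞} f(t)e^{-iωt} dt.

F(ω) = - \frac{2 i \pi \omega e^{- 13 \left|{\omega}\right|}}{13}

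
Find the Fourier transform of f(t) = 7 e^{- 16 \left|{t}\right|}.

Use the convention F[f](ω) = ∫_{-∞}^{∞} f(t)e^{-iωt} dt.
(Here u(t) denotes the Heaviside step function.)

F(ω) = \frac{224}{\omega^{2} + 256}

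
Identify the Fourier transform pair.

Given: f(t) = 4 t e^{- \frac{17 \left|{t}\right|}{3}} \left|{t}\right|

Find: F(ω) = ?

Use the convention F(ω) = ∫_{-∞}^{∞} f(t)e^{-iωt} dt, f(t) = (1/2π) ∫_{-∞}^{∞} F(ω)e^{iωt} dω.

F(ω) = \frac{3888 i \omega \left(3 \omega^{2} - 289\right)}{\left(9 \omega^{2} + 289\right)^{3}}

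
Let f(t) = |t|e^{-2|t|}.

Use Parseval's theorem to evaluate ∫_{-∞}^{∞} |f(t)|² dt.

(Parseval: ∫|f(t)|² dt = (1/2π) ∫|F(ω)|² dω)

∫|f(t)|² dt = \frac{1}{16}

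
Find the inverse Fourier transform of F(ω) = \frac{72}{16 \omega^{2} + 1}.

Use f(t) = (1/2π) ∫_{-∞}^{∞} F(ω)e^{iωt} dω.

f(t) = 9 e^{- \frac{\left|{t}\right|}{4}}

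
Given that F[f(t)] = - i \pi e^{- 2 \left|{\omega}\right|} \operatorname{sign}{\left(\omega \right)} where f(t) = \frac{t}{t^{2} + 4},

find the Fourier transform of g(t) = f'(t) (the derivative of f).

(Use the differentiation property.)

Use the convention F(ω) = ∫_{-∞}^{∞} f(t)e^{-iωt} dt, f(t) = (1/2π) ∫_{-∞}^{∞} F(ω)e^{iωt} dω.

F[g](ω) = \pi \omega e^{- 2 \left|{\omega}\right|} \operatorname{sign}{\left(\omega \right)}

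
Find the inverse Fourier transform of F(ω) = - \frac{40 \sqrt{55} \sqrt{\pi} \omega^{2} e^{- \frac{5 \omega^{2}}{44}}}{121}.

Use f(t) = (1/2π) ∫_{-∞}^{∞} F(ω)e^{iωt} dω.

f(t) = 8 \left(\frac{44 t^{2}}{5} - 2\right) e^{- \frac{11 t^{2}}{5}}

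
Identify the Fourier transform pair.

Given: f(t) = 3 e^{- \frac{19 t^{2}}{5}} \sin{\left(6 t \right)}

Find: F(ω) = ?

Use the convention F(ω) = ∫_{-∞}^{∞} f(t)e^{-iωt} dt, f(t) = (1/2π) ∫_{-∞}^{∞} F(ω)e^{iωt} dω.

F(ω) = \frac{3 \sqrt{95} i \sqrt{\pi} \left(1 - e^{\frac{30 \omega}{19}}\right) e^{- \frac{5 \omega^{2}}{76} - \frac{15 \omega}{19} - \frac{45}{19}}}{38}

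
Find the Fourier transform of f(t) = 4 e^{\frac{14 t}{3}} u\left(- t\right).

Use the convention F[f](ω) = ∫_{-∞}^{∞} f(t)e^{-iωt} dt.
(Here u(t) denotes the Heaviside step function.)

F(ω) = - \frac{12}{3 i \omega - 14}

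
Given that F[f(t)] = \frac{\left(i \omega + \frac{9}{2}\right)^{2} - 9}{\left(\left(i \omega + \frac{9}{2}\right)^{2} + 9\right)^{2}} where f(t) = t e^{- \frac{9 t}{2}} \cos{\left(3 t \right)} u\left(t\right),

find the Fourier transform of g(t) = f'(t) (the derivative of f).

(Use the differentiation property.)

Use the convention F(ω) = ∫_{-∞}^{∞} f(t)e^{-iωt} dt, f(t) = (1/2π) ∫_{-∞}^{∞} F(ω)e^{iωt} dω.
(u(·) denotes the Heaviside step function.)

F[g](ω) = \frac{4 i \omega \left(\left(2 i \omega + 9\right)^{2} - 36\right)}{\left(\left(2 i \omega + 9\right)^{2} + 36\right)^{2}}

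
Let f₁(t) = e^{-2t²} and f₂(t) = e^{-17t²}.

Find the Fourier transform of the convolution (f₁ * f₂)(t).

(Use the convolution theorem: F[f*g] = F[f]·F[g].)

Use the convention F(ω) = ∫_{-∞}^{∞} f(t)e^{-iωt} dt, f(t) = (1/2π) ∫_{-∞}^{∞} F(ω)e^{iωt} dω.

F[f₁*f₂](ω) = \frac{\sqrt{34} \pi e^{- \frac{19 \omega^{2}}{136}}}{34}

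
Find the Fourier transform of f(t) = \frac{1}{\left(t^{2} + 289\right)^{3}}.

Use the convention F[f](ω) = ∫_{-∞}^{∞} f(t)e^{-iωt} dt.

F(ω) = \frac{\pi \left(289 \omega^{2} + 51 \left|{\omega}\right| + 3\right) e^{- 17 \left|{\omega}\right|}}{11358856}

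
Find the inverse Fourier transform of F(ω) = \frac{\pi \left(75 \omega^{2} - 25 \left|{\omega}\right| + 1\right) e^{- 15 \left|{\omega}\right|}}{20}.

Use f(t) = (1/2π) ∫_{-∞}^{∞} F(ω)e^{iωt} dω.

f(t) = \frac{2 t^{4}}{\left(t^{2} + 225\right)^{3}}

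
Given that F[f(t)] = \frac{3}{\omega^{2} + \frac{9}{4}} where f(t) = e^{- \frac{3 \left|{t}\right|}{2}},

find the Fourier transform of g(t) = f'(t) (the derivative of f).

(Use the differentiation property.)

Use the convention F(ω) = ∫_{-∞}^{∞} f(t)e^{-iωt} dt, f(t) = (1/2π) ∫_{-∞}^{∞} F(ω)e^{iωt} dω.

F[g](ω) = \frac{12 i \omega}{4 \omega^{2} + 9}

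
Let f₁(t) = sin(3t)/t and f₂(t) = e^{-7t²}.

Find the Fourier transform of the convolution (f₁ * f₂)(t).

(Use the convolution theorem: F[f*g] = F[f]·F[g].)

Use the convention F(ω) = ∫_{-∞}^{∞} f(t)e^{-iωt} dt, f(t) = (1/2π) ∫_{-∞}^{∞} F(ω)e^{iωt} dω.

F[f₁*f₂](ω) = \begin{cases} \frac{\sqrt{7} \pi^{\frac{3}{2}} e^{- \frac{\omega^{2}}{28}}}{7} & \text{for}\: \omega > -3 \wedge \omega < 3 \\0 & \text{otherwise} \end{cases}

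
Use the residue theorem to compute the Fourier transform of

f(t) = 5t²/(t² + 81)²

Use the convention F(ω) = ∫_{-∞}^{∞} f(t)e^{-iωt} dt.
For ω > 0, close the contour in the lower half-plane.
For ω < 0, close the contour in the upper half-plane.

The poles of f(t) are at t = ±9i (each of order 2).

Let g(z) = f(z)e^{-iωz}; for large |z| the factor e^{-iωz} decays in the lower half-plane when ω > 0 and in the upper half-plane when ω < 0.

Case ω > 0 (lower half-plane, clockwise contour ⇒ F(ω) = -2πi·ΣRes):
  Res_{z = - 9 i} g(z) = \frac{5 i \left(1 - 9 \omega\right) e^{- 9 \omega}}{36} (pole of order 2)
  F(ω) = -2πi·ΣRes = \frac{5 \pi \left(1 - 9 \omega\right) e^{- 9 \omega}}{18}

Case ω < 0 (upper half-plane, counterclockwise contour ⇒ F(ω) = +2πi·ΣRes):
  Res_{z = 9 i} g(z) = \frac{5 i \left(- 9 \omega - 1\right) e^{9 \omega}}{36} (pole of order 2)
  F(ω) = 2πi·ΣRes = \frac{5 \pi \left(9 \omega + 1\right) e^{9 \omega}}{18}

Both cases combine into a single formula in |ω|:

F(ω) = \frac{5 \pi \left(1 - 9 \left|{\omega}\right|\right) e^{- 9 \left|{\omega}\right|}}{18}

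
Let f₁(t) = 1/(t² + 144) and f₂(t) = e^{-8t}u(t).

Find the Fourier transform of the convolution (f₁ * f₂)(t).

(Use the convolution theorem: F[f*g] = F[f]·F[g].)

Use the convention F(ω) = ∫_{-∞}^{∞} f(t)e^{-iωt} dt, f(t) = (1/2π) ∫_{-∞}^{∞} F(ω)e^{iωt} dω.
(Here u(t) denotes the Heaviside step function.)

F[f₁*f₂](ω) = \frac{\pi e^{- 12 \left|{\omega}\right|}}{12 \left(i \omega + 8\right)}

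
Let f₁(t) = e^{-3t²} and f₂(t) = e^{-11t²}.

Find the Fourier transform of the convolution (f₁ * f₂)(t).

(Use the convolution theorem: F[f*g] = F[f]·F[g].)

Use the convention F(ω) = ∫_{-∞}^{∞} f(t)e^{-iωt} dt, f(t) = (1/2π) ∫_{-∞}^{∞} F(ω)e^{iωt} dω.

F[f₁*f₂](ω) = \frac{\sqrt{33} \pi e^{- \frac{7 \omega^{2}}{66}}}{33}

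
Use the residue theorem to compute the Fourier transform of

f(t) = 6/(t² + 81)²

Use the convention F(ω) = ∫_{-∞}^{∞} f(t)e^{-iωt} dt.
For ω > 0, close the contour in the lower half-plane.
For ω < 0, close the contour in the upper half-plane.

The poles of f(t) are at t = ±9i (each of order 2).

Let g(z) = f(z)e^{-iωz}; for large |z| the factor e^{-iωz} decays in the lower half-plane when ω > 0 and in the upper half-plane when ω < 0.

Case ω > 0 (lower half-plane, clockwise contour ⇒ F(ω) = -2πi·ΣRes):
  Res_{z = - 9 i} g(z) = \frac{i \left(9 \omega + 1\right) e^{- 9 \omega}}{486} (pole of order 2)
  F(ω) = -2πi·ΣRes = \frac{\pi \left(9 \omega + 1\right) e^{- 9 \omega}}{243}

Case ω < 0 (upper half-plane, counterclockwise contour ⇒ F(ω) = +2πi·ΣRes):
  Res_{z = 9 i} g(z) = \frac{i \left(9 \omega - 1\right) e^{9 \omega}}{486} (pole of order 2)
  F(ω) = 2πi·ΣRes = \frac{\pi \left(1 - 9 \omega\right) e^{9 \omega}}{243}

Both cases combine into a single formula in |ω|:

F(ω) = \frac{\pi \left(9 \left|{\omega}\right| + 1\right) e^{- 9 \left|{\omega}\right|}}{243}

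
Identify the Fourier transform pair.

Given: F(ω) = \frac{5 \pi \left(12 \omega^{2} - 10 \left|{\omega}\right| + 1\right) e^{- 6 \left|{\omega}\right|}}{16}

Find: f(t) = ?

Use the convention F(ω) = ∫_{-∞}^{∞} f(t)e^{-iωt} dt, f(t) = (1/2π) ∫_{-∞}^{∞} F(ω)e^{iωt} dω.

f(t) = \frac{5 t^{4}}{\left(t^{2} + 36\right)^{3}}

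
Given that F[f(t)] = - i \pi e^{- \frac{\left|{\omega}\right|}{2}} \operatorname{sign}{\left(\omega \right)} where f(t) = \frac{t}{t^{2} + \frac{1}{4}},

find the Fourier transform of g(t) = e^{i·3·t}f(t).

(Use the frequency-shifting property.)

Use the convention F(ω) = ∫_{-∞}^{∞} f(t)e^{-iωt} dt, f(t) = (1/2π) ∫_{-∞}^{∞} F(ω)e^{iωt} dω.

F[g](ω) = - i \pi e^{- \frac{\left|{\omega - 3}\right|}{2}} \operatorname{sign}{\left(\omega - 3 \right)}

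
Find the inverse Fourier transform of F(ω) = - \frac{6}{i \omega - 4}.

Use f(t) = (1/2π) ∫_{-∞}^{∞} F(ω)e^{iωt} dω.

f(t) = 6 e^{4 t} u\left(- t\right)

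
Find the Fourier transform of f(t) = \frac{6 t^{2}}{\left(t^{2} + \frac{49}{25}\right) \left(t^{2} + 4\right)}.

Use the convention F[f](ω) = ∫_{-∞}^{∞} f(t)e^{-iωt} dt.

F(ω) = \frac{100 \pi e^{- 2 \left|{\omega}\right|}}{17} - \frac{70 \pi e^{- \frac{7 \left|{\omega}\right|}{5}}}{17}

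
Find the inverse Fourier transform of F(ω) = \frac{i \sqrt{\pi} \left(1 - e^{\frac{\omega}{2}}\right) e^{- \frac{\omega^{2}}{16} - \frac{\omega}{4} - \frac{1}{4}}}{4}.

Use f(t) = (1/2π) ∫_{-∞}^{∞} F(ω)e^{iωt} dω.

f(t) = e^{- 4 t^{2}} \sin{\left(2 t \right)}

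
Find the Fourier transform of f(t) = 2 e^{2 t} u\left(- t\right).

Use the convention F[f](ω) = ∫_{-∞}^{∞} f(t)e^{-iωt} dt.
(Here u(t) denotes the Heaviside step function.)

F(ω) = - \frac{2}{i \omega - 2}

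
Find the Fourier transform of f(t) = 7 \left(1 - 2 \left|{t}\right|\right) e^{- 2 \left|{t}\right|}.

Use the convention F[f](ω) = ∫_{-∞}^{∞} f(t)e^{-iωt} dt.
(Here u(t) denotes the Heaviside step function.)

F(ω) = \frac{56 \omega^{2}}{\left(\omega^{2} + 4\right)^{2}}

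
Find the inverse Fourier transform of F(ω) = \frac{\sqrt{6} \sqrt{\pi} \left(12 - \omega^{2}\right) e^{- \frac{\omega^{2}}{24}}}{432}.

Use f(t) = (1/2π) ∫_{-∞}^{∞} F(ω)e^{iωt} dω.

f(t) = 2 t^{2} e^{- 6 t^{2}}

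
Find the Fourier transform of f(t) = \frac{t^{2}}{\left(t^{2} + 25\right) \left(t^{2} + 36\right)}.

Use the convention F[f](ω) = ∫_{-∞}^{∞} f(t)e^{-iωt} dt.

F(ω) = \frac{\pi \left(6 - 5 e^{\left|{\omega}\right|}\right) e^{- 6 \left|{\omega}\right|}}{11}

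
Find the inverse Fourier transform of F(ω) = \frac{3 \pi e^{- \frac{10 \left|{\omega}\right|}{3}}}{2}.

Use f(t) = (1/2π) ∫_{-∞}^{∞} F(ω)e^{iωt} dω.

f(t) = \frac{5}{t^{2} + \frac{100}{9}}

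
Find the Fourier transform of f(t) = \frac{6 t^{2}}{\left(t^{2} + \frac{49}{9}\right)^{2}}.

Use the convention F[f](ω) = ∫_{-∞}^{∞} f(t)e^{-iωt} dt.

F(ω) = \frac{3 \pi \left(3 - 7 \left|{\omega}\right|\right) e^{- \frac{7 \left|{\omega}\right|}{3}}}{7}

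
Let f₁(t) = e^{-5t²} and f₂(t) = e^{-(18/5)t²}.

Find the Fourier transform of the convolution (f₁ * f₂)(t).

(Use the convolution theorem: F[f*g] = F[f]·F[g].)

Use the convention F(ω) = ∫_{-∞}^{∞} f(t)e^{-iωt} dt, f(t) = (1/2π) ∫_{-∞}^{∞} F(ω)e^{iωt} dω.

F[f₁*f₂](ω) = \frac{\sqrt{2} \pi e^{- \frac{43 \omega^{2}}{360}}}{6}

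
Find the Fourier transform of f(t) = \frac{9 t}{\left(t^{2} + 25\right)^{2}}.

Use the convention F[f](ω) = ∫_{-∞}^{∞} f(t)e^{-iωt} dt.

F(ω) = - \frac{9 i \pi \omega e^{- 5 \left|{\omega}\right|}}{10}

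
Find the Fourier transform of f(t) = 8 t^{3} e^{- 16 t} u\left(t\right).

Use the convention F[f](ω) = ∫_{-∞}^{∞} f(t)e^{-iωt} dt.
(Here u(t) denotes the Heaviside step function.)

F(ω) = \frac{48}{\left(i \omega + 16\right)^{4}}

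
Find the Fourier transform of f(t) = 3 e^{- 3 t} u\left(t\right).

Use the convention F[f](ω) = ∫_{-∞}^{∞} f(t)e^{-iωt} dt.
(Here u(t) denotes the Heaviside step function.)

F(ω) = \frac{3}{i \omega + 3}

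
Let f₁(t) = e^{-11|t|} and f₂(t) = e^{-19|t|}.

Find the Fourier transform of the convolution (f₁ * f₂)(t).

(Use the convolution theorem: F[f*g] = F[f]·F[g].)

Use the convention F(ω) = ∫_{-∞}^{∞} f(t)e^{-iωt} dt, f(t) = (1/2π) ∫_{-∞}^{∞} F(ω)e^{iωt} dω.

F[f₁*f₂](ω) = \frac{836}{\left(\omega^{2} + 121\right) \left(\omega^{2} + 361\right)}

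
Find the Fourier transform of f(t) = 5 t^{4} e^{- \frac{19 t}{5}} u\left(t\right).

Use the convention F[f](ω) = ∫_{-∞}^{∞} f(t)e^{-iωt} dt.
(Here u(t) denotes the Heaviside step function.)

F(ω) = \frac{375000}{\left(5 i \omega + 19\right)^{5}}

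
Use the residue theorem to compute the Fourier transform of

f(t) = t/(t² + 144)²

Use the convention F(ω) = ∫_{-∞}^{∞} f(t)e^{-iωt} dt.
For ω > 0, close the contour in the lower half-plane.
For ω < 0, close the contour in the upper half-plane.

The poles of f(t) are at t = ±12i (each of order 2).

Let g(z) = f(z)e^{-iωz}; for large |z| the factor e^{-iωz} decays in the lower half-plane when ω > 0 and in the upper half-plane when ω < 0.

Case ω > 0 (lower half-plane, clockwise contour ⇒ F(ω) = -2πi·ΣRes):
  Res_{z = - 12 i} g(z) = \frac{\omega e^{- 12 \omega}}{48} (pole of order 2)
  F(ω) = -2πi·ΣRes = - \frac{i \pi \omega e^{- 12 \omega}}{24}

Case ω < 0 (upper half-plane, counterclockwise contour ⇒ F(ω) = +2πi·ΣRes):
  Res_{z = 12 i} g(z) = - \frac{\omega e^{12 \omega}}{48} (pole of order 2)
  F(ω) = 2πi·ΣRes = - \frac{i \pi \omega e^{12 \omega}}{24}

Both cases combine into a single formula in |ω|:

F(ω) = - \frac{i \pi \omega e^{- 12 \left|{\omega}\right|}}{24}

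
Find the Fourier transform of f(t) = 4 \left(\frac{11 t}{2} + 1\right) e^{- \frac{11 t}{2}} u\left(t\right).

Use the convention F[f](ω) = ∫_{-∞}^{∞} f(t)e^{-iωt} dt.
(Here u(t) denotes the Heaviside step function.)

F(ω) = \frac{16 \left(- i \omega - 11\right)}{4 \omega^{2} - 44 i \omega - 121}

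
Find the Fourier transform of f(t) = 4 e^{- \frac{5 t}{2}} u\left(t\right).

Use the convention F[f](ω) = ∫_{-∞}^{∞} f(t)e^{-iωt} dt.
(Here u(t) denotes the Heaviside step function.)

F(ω) = \frac{8}{2 i \omega + 5}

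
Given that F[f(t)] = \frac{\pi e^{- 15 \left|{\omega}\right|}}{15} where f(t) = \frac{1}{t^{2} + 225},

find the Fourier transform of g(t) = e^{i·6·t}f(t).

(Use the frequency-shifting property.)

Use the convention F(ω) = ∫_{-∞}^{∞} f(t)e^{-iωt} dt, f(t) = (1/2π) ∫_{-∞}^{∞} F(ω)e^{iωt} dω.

F[g](ω) = \frac{\pi e^{- 15 \left|{\omega - 6}\right|}}{15}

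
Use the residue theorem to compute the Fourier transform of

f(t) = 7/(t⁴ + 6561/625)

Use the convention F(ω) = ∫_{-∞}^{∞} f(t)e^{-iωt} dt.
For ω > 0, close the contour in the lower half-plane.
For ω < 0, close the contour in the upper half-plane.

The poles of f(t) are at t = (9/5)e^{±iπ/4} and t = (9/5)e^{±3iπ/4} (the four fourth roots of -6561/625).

Let g(z) = f(z)e^{-iωz}; for large |z| the factor e^{-iωz} decays in the lower half-plane when ω > 0 and in the upper half-plane when ω < 0.

Case ω > 0 (lower half-plane, clockwise contour ⇒ F(ω) = -2πi·ΣRes):
  Res_{z = - \frac{9 \sqrt{2}}{10} - \frac{9 \sqrt{2} i}{10}} g(z) = \frac{875 \sqrt{2} i \left(1 - i\right) e^{\frac{9 \sqrt{2} \omega \left(-1 + i\right)}{10}}}{5832}
  Res_{z = \frac{9 \sqrt{2}}{10} - \frac{9 \sqrt{2} i}{10}} g(z) = \frac{875 \sqrt{2} i \left(1 + i\right) e^{- \frac{9 \sqrt{2} \omega \left(1 + i\right)}{10}}}{5832}
  F(ω) = -2πi·ΣRes = \frac{875 \sqrt{2} \pi \left(1 - i\right) \left(e^{\frac{9 \sqrt{2} i \omega}{5}} + i\right) e^{- \frac{9 \sqrt{2} \omega \left(1 + i\right)}{10}}}{2916} = \frac{875 \pi e^{- \frac{9 \sqrt{2} \omega}{10}} \sin{\left(\frac{9 \sqrt{2} \omega}{10} + \frac{\pi}{4} \right)}}{729}

Case ω < 0 (upper half-plane, counterclockwise contour ⇒ F(ω) = +2πi·ΣRes):
  Res_{z = \frac{9 \sqrt{2}}{10} + \frac{9 \sqrt{2} i}{10}} g(z) = \frac{875 \sqrt{2} i \left(-1 + i\right) e^{\frac{9 \sqrt{2} \omega \left(1 - i\right)}{10}}}{5832}
  Res_{z = - \frac{9 \sqrt{2}}{10} + \frac{9 \sqrt{2} i}{10}} g(z) = \frac{875 \sqrt{2} \left(1 - i\right) e^{\frac{9 \sqrt{2} \omega \left(1 + i\right)}{10}}}{5832}
  F(ω) = 2πi·ΣRes = - \frac{875 \sqrt{2} i \pi \left(i \left(1 - i\right) e^{\frac{9 \sqrt{2} \omega \left(1 - i\right)}{10}} - \left(1 - i\right) e^{\frac{9 \sqrt{2} \omega \left(1 + i\right)}{10}}\right)}{2916} = \frac{875 \pi e^{\frac{9 \sqrt{2} \omega}{10}} \cos{\left(\frac{9 \sqrt{2} \omega}{10} + \frac{\pi}{4} \right)}}{729}

Both cases combine into a single formula in |ω|:

F(ω) = \frac{875 \pi e^{- \frac{9 \sqrt{2} \left|{\omega}\right|}{10}} \sin{\left(\frac{9 \sqrt{2} \left|{\omega}\right|}{10} + \frac{\pi}{4} \right)}}{729}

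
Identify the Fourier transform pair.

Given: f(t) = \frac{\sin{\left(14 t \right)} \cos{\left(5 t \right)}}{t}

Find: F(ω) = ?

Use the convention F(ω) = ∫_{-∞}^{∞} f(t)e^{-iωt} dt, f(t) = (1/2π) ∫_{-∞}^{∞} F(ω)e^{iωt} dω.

F(ω) = \begin{cases} \pi & \text{for}\: \omega > -9 \wedge \omega < 9 \\\frac{\pi}{2} & \text{for}\: \omega > -19 \wedge \omega < 19 \\0 & \text{otherwise} \end{cases}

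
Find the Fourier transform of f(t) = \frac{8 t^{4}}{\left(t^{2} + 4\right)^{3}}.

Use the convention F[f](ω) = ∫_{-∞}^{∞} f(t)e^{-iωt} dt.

F(ω) = \frac{\pi \left(4 \omega^{2} - 10 \left|{\omega}\right| + 3\right) e^{- 2 \left|{\omega}\right|}}{2}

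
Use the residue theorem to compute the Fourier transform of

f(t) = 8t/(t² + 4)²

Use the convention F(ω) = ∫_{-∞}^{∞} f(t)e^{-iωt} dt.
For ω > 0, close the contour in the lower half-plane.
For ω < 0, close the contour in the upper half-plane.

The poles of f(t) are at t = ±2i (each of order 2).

Let g(z) = f(z)e^{-iωz}; for large |z| the factor e^{-iωz} decays in the lower half-plane when ω > 0 and in the upper half-plane when ω < 0.

Case ω > 0 (lower half-plane, clockwise contour ⇒ F(ω) = -2πi·ΣRes):
  Res_{z = - 2 i} g(z) = \omega e^{- 2 \omega} (pole of order 2)
  F(ω) = -2πi·ΣRes = - 2 i \pi \omega e^{- 2 \omega}

Case ω < 0 (upper half-plane, counterclockwise contour ⇒ F(ω) = +2πi·ΣRes):
  Res_{z = 2 i} g(z) = - \omega e^{2 \omega} (pole of order 2)
  F(ω) = 2πi·ΣRes = - 2 i \pi \omega e^{2 \omega}

Both cases combine into a single formula in |ω|:

F(ω) = - 2 i \pi \omega e^{- 2 \left|{\omega}\right|}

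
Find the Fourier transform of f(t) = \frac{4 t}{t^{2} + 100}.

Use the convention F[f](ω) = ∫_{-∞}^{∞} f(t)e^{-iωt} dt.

F(ω) = - 4 i \pi e^{- 10 \left|{\omega}\right|} \operatorname{sign}{\left(\omega \right)}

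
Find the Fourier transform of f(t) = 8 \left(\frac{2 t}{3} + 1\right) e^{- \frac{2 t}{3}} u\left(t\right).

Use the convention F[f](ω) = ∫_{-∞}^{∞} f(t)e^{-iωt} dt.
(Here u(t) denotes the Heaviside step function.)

F(ω) = \frac{24 \left(- 3 i \omega - 4\right)}{9 \omega^{2} - 12 i \omega - 4}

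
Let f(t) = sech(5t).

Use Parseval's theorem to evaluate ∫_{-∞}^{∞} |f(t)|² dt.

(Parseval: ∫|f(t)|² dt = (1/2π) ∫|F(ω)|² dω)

∫|f(t)|² dt = \frac{2}{5}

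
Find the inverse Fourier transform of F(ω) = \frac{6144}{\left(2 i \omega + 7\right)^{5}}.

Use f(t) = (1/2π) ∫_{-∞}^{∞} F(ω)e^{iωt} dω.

f(t) = 8 t^{4} e^{- \frac{7 t}{2}} u\left(t\right)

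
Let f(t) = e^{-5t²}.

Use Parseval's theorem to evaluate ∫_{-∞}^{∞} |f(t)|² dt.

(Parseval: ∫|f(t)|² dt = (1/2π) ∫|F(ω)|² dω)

∫|f(t)|² dt = \frac{\sqrt{10} \sqrt{\pi}}{10}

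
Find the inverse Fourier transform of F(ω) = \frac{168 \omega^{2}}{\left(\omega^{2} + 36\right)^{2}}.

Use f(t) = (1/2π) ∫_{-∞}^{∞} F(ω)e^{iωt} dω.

f(t) = 7 \left(1 - 6 \left|{t}\right|\right) e^{- 6 \left|{t}\right|}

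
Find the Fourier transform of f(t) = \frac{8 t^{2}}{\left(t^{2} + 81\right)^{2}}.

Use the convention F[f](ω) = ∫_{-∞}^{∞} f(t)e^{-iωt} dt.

F(ω) = \frac{4 \pi \left(1 - 9 \left|{\omega}\right|\right) e^{- 9 \left|{\omega}\right|}}{9}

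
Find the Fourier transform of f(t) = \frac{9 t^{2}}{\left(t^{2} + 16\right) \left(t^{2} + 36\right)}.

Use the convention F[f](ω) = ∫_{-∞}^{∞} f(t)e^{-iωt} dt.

F(ω) = \frac{9 \pi \left(3 - 2 e^{2 \left|{\omega}\right|}\right) e^{- 6 \left|{\omega}\right|}}{10}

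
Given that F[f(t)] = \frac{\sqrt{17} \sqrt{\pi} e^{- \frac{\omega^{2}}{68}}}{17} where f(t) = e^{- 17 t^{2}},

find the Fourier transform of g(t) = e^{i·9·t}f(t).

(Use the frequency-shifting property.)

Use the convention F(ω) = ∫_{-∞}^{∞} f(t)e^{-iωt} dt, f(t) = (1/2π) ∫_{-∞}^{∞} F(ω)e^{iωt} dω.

F[g](ω) = \frac{\sqrt{17} \sqrt{\pi} e^{- \frac{\left(\omega - 9\right)^{2}}{68}}}{17}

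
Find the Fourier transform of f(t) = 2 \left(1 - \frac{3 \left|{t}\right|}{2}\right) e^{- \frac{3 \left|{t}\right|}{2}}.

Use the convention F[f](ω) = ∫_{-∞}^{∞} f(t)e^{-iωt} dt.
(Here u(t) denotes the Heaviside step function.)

F(ω) = \frac{192 \omega^{2}}{\left(4 \omega^{2} + 9\right)^{2}}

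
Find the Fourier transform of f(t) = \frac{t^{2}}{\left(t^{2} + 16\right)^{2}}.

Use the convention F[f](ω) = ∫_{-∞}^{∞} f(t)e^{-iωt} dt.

F(ω) = \frac{\pi \left(1 - 4 \left|{\omega}\right|\right) e^{- 4 \left|{\omega}\right|}}{8}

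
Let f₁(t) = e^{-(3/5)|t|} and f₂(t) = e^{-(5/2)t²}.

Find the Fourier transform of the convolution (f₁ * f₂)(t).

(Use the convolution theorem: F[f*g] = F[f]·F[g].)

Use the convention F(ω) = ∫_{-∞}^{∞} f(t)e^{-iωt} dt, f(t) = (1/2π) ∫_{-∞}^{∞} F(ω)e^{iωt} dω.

F[f₁*f₂](ω) = \frac{6 \sqrt{10} \sqrt{\pi} e^{- \frac{\omega^{2}}{10}}}{25 \omega^{2} + 9}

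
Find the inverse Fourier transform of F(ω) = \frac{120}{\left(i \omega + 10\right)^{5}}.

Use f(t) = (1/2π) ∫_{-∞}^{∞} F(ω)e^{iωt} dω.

f(t) = 5 t^{4} e^{- 10 t} u\left(t\right)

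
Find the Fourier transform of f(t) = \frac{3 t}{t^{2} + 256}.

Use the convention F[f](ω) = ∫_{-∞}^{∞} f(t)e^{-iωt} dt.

F(ω) = - 3 i \pi e^{- 16 \left|{\omega}\right|} \operatorname{sign}{\left(\omega \right)}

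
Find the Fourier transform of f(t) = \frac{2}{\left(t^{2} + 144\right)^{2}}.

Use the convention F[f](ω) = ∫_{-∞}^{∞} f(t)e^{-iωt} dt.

F(ω) = \frac{\pi \left(12 \left|{\omega}\right| + 1\right) e^{- 12 \left|{\omega}\right|}}{1728}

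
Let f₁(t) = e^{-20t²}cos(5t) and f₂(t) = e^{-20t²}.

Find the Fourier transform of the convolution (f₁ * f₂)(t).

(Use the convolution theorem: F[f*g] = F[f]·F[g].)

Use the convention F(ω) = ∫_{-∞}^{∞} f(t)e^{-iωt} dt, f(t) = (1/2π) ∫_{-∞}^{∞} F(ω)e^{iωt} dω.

F[f₁*f₂](ω) = \frac{\pi \left(e^{\frac{\omega}{4}} + 1\right) e^{- \frac{\omega^{2}}{40} - \frac{\omega}{8} - \frac{5}{16}}}{40}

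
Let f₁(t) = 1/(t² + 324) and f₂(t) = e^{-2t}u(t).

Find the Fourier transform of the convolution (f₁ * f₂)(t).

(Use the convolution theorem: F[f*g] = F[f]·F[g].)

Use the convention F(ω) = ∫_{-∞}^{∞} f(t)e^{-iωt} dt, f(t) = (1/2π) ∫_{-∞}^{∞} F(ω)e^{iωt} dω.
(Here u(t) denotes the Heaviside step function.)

F[f₁*f₂](ω) = \frac{\pi e^{- 18 \left|{\omega}\right|}}{18 \left(i \omega + 2\right)}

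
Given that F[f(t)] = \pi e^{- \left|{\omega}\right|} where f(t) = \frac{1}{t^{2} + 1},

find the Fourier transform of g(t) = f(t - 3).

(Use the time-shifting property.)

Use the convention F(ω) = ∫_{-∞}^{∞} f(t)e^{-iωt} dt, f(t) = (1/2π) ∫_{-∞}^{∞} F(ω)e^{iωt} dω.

F[g](ω) = \pi e^{- 3 i \omega - \left|{\omega}\right|}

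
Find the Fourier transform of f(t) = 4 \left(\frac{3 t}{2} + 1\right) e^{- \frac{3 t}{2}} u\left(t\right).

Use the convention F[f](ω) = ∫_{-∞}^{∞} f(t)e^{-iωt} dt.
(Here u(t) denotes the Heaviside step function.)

F(ω) = \frac{16 \left(- i \omega - 3\right)}{4 \omega^{2} - 12 i \omega - 9}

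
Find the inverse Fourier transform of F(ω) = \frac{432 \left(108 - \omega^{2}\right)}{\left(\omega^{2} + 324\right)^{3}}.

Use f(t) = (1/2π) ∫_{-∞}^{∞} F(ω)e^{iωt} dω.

f(t) = 2 t^{2} e^{- 18 \left|{t}\right|}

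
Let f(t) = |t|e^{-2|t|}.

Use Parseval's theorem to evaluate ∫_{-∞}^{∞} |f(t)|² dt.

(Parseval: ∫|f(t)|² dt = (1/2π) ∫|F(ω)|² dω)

∫|f(t)|² dt = \frac{1}{16}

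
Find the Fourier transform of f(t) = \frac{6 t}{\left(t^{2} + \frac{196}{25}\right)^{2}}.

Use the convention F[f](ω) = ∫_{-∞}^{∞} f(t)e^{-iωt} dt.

F(ω) = - \frac{15 i \pi \omega e^{- \frac{14 \left|{\omega}\right|}{5}}}{14}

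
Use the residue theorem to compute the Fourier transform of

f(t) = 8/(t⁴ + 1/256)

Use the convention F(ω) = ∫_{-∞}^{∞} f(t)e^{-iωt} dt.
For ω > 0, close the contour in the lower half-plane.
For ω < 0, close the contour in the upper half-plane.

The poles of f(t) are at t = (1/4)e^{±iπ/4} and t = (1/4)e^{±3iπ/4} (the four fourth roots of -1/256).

Let g(z) = f(z)e^{-iωz}; for large |z| the factor e^{-iωz} decays in the lower half-plane when ω > 0 and in the upper half-plane when ω < 0.

Case ω > 0 (lower half-plane, clockwise contour ⇒ F(ω) = -2πi·ΣRes):
  Res_{z = - \frac{\sqrt{2}}{8} - \frac{\sqrt{2} i}{8}} g(z) = \sqrt{2} \left(64 + 64 i\right) e^{\frac{\sqrt{2} \omega \left(-1 + i\right)}{8}}
  Res_{z = \frac{\sqrt{2}}{8} - \frac{\sqrt{2} i}{8}} g(z) = \sqrt{2} \left(-64 + 64 i\right) e^{- \frac{\sqrt{2} \omega \left(1 + i\right)}{8}}
  F(ω) = -2πi·ΣRes = 128 \sqrt{2} \pi \left(\left(1 - i\right) e^{\frac{\sqrt{2} i \omega}{4}} + 1 + i\right) e^{- \frac{\sqrt{2} \omega \left(1 + i\right)}{8}} = 512 \pi e^{- \frac{\sqrt{2} \omega}{8}} \sin{\left(\frac{\sqrt{2} \omega}{8} + \frac{\pi}{4} \right)}

Case ω < 0 (upper half-plane, counterclockwise contour ⇒ F(ω) = +2πi·ΣRes):
  Res_{z = \frac{\sqrt{2}}{8} + \frac{\sqrt{2} i}{8}} g(z) = \sqrt{2} \left(-64 - 64 i\right) e^{\frac{\sqrt{2} \omega \left(1 - i\right)}{8}}
  Res_{z = - \frac{\sqrt{2}}{8} + \frac{\sqrt{2} i}{8}} g(z) = \sqrt{2} \left(64 - 64 i\right) e^{\frac{\sqrt{2} \omega \left(1 + i\right)}{8}}
  F(ω) = 2πi·ΣRes = - 128 \sqrt{2} i \pi \left(\left(1 + i\right) e^{\frac{\sqrt{2} \omega \left(1 - i\right)}{8}} - \left(1 - i\right) e^{\frac{\sqrt{2} \omega \left(1 + i\right)}{8}}\right) = 512 \pi e^{\frac{\sqrt{2} \omega}{8}} \cos{\left(\frac{\sqrt{2} \omega}{8} + \frac{\pi}{4} \right)}

Both cases combine into a single formula in |ω|:

F(ω) = 512 \pi e^{- \frac{\sqrt{2} \left|{\omega}\right|}{8}} \sin{\left(\frac{\sqrt{2} \left|{\omega}\right|}{8} + \frac{\pi}{4} \right)}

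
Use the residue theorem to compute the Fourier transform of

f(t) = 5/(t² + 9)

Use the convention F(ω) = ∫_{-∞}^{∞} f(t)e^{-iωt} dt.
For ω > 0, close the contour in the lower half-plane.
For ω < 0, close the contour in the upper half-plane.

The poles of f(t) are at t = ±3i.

Let g(z) = f(z)e^{-iωz}; for large |z| the factor e^{-iωz} decays in the lower half-plane when ω > 0 and in the upper half-plane when ω < 0.

Case ω > 0 (lower half-plane, clockwise contour ⇒ F(ω) = -2πi·ΣRes):
  Res_{z = - 3 i} g(z) = \frac{5 i e^{- 3 \omega}}{6}
  F(ω) = -2πi·ΣRes = \frac{5 \pi e^{- 3 \omega}}{3}

Case ω < 0 (upper half-plane, counterclockwise contour ⇒ F(ω) = +2πi·ΣRes):
  Res_{z = 3 i} g(z) = - \frac{5 i e^{3 \omega}}{6}
  F(ω) = 2πi·ΣRes = \frac{5 \pi e^{3 \omega}}{3}

Both cases combine into a single formula in |ω|:

F(ω) = \frac{5 \pi e^{- 3 \left|{\omega}\right|}}{3}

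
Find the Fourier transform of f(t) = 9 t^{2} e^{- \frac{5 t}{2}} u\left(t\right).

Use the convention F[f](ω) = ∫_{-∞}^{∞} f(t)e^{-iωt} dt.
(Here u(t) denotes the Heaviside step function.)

F(ω) = \frac{144}{\left(2 i \omega + 5\right)^{3}}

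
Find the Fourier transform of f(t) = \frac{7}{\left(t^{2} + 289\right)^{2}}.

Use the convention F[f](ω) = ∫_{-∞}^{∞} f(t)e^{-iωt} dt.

F(ω) = \frac{7 \pi \left(17 \left|{\omega}\right| + 1\right) e^{- 17 \left|{\omega}\right|}}{9826}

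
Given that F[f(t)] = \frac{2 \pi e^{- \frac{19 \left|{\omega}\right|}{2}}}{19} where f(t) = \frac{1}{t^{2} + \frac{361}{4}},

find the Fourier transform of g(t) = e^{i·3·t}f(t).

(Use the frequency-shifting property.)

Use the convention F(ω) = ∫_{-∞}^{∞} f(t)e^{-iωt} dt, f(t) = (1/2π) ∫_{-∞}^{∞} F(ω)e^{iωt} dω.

F[g](ω) = \frac{2 \pi e^{- \frac{19 \left|{\omega - 3}\right|}{2}}}{19}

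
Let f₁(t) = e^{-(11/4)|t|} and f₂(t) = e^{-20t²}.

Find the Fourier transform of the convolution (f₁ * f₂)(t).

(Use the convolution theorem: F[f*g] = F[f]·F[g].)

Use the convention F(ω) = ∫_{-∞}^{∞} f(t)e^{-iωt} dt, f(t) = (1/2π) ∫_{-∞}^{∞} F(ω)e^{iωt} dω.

F[f₁*f₂](ω) = \frac{44 \sqrt{5} \sqrt{\pi} e^{- \frac{\omega^{2}}{80}}}{5 \left(16 \omega^{2} + 121\right)}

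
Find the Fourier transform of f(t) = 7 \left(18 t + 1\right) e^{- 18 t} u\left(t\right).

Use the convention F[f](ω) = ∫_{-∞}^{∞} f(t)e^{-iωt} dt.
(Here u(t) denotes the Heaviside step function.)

F(ω) = \frac{7 \left(- i \omega - 36\right)}{\omega^{2} - 36 i \omega - 324}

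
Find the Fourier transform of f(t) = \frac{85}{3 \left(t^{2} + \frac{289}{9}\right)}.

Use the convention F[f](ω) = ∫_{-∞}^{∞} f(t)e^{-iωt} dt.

F(ω) = 5 \pi e^{- \frac{17 \left|{\omega}\right|}{3}}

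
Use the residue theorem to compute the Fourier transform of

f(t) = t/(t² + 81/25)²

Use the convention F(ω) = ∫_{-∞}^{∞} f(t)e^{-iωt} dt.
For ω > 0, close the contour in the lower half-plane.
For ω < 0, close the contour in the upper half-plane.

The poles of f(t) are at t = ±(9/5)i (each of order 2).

Let g(z) = f(z)e^{-iωz}; for large |z| the factor e^{-iωz} decays in the lower half-plane when ω > 0 and in the upper half-plane when ω < 0.

Case ω > 0 (lower half-plane, clockwise contour ⇒ F(ω) = -2πi·ΣRes):
  Res_{z = - \frac{9 i}{5}} g(z) = \frac{5 \omega e^{- \frac{9 \omega}{5}}}{36} (pole of order 2)
  F(ω) = -2πi·ΣRes = - \frac{5 i \pi \omega e^{- \frac{9 \omega}{5}}}{18}

Case ω < 0 (upper half-plane, counterclockwise contour ⇒ F(ω) = +2πi·ΣRes):
  Res_{z = \frac{9 i}{5}} g(z) = - \frac{5 \omega e^{\frac{9 \omega}{5}}}{36} (pole of order 2)
  F(ω) = 2πi·ΣRes = - \frac{5 i \pi \omega e^{\frac{9 \omega}{5}}}{18}

Both cases combine into a single formula in |ω|:

F(ω) = - \frac{5 i \pi \omega e^{- \frac{9 \left|{\omega}\right|}{5}}}{18}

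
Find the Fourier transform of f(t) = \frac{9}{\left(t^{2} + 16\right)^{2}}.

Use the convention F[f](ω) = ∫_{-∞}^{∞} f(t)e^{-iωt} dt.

F(ω) = \frac{9 \pi \left(4 \left|{\omega}\right| + 1\right) e^{- 4 \left|{\omega}\right|}}{128}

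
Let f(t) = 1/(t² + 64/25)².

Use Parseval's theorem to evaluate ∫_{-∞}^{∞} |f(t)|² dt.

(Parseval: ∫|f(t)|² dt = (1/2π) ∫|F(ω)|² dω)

∫|f(t)|² dt = \frac{390625 \pi}{33554432}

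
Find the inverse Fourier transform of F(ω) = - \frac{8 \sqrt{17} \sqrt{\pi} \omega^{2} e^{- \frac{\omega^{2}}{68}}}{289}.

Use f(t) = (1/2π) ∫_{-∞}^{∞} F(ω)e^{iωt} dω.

f(t) = 8 \left(68 t^{2} - 2\right) e^{- 17 t^{2}}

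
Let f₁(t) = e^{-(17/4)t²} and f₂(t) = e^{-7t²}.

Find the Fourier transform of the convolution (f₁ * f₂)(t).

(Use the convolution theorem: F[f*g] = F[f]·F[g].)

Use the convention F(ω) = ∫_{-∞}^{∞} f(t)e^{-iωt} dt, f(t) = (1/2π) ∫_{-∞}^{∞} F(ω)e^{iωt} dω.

F[f₁*f₂](ω) = \frac{2 \sqrt{119} \pi e^{- \frac{45 \omega^{2}}{476}}}{119}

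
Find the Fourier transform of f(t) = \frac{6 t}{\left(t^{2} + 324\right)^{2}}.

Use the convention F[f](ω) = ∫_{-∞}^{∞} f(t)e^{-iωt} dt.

F(ω) = - \frac{i \pi \omega e^{- 18 \left|{\omega}\right|}}{6}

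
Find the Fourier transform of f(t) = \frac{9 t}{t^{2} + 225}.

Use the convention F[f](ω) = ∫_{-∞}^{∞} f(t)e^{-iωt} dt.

F(ω) = - 9 i \pi e^{- 15 \left|{\omega}\right|} \operatorname{sign}{\left(\omega \right)}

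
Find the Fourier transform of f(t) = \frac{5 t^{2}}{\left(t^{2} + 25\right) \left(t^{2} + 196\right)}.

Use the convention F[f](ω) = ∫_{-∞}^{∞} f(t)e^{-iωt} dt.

F(ω) = \frac{5 \pi \left(14 - 5 e^{9 \left|{\omega}\right|}\right) e^{- 14 \left|{\omega}\right|}}{171}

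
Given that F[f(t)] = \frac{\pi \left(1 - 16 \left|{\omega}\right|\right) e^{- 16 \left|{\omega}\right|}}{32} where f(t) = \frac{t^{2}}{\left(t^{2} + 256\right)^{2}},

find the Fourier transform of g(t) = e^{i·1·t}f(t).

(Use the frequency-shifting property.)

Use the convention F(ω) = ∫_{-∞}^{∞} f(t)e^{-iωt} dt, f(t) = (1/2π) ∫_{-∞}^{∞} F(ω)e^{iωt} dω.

F[g](ω) = \frac{\pi \left(1 - 16 \left|{\omega - 1}\right|\right) e^{- 16 \left|{\omega - 1}\right|}}{32}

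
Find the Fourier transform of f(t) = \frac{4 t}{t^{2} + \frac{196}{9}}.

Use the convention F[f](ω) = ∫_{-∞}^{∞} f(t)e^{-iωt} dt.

F(ω) = - 4 i \pi e^{- \frac{14 \left|{\omega}\right|}{3}} \operatorname{sign}{\left(\omega \right)}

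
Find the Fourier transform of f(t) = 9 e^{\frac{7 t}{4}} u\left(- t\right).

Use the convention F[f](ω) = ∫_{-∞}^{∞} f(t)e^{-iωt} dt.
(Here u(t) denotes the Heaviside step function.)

F(ω) = - \frac{36}{4 i \omega - 7}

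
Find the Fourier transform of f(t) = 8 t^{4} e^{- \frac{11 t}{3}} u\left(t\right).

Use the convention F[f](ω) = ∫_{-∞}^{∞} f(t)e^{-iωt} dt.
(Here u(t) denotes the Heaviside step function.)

F(ω) = \frac{46656}{\left(3 i \omega + 11\right)^{5}}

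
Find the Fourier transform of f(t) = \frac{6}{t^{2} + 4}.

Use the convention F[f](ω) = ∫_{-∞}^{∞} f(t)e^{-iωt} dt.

F(ω) = 3 \pi e^{- 2 \left|{\omega}\right|}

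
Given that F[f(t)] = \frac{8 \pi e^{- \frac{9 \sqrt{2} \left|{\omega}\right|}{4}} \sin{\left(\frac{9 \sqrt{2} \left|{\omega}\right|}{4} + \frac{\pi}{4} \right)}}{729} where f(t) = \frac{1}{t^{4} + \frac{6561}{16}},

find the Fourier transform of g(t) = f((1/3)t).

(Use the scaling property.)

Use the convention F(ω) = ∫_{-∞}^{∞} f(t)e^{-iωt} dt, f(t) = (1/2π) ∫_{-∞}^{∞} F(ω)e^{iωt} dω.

F[g](ω) = \frac{8 \pi e^{- \frac{27 \sqrt{2} \left|{\omega}\right|}{4}} \sin{\left(\frac{27 \sqrt{2} \left|{\omega}\right|}{4} + \frac{\pi}{4} \right)}}{243}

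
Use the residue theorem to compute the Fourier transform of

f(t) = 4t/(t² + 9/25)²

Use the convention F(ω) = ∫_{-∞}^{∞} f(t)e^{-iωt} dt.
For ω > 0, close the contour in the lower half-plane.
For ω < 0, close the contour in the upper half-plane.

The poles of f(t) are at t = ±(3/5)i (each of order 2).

Let g(z) = f(z)e^{-iωz}; for large |z| the factor e^{-iωz} decays in the lower half-plane when ω > 0 and in the upper half-plane when ω < 0.

Case ω > 0 (lower half-plane, clockwise contour ⇒ F(ω) = -2πi·ΣRes):
  Res_{z = - \frac{3 i}{5}} g(z) = \frac{5 \omega e^{- \frac{3 \omega}{5}}}{3} (pole of order 2)
  F(ω) = -2πi·ΣRes = - \frac{10 i \pi \omega e^{- \frac{3 \omega}{5}}}{3}

Case ω < 0 (upper half-plane, counterclockwise contour ⇒ F(ω) = +2πi·ΣRes):
  Res_{z = \frac{3 i}{5}} g(z) = - \frac{5 \omega e^{\frac{3 \omega}{5}}}{3} (pole of order 2)
  F(ω) = 2πi·ΣRes = - \frac{10 i \pi \omega e^{\frac{3 \omega}{5}}}{3}

Both cases combine into a single formula in |ω|:

F(ω) = - \frac{10 i \pi \omega e^{- \frac{3 \left|{\omega}\right|}{5}}}{3}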